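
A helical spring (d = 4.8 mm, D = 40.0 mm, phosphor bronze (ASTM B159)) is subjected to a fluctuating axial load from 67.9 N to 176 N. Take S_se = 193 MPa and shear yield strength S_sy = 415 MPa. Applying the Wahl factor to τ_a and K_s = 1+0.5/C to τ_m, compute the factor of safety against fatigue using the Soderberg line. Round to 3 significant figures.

1.69

C = D/d = 40.0/4.8 = 8.3333; K_W = (4C−1)/(4C−4)+0.615/C = 1.1761; K_s = 1+0.5/C = 1.0600
F_a = (F_max−F_min)/2 = 54.05 N; F_m = (F_max+F_min)/2 = 121.95 N
τ_a = K_W·8F_aD/(πd³) = 1.1761 × 49.782 = 58.547 MPa
τ_m = K_s·8F_mD/(πd³) = 1.0600 × 112.32 = 119.06 MPa
Soderberg: 1/n_f = τ_a/S_se + τ_m/S_sy = 58.547/193 + 119.06/415 = 0.30335 + 0.28689 = 0.59024
n_f = 1/0.59024 = 1.694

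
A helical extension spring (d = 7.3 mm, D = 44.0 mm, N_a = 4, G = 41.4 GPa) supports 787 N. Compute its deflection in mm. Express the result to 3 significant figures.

k = Gd⁴/(8D³N_a) = (41.4×10³)(7.3⁴)/(8·44.0³·4) = 43.13 N/mm
δ = F/k = 787 / 43.13 = 18.247 mm

18.2 mm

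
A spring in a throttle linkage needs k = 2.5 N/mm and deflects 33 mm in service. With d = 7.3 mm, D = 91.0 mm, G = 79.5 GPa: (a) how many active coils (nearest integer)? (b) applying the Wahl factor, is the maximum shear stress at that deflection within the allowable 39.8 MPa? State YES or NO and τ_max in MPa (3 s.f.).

(a) 15 coils; (b) NO, τ_max = 54.7 MPa

N_a = Gd⁴/(8D³k) = (79.5×10³)(7.3⁴)/(8·91.0³·2.5) = 14.98 → N_a = 15
Actual rate k = Gd⁴/(8D³·15) = 2.4966 N/mm
Working load F = kδ = 2.4966·33 = 82.389 N
C = 91.0/7.3 = 12.4658; K_W = (4C−1)/(4C−4)+0.615/C = 1.1147
τ_max = K_W·8FD/(πd³) = 1.1147·49.077 = 54.709 MPa
τ_max > 39.8 MPa → exceeds allowable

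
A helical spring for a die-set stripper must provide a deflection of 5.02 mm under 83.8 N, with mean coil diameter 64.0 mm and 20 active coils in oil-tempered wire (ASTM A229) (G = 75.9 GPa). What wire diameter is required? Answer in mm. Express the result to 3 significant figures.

9.80 mm

Required rate k = F/δ = 83.8/5.02 = 16.693 N/mm
d = (8D³N_a·k / G)^(1/4) = (8·64.0³·20·16.693 / (75.9×10³))^0.25
  = (9224.8)^0.25 = 9.8003 mm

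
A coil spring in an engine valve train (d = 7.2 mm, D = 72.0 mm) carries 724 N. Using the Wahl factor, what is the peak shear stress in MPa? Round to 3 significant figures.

407 MPa

Spring index C = D/d = 72.0/7.2 = 10.0000
K_W = (4C−1)/(4C−4) + 0.615/C = 39.000/36.000 + 0.0615 = 1.1448
τ₀ = 8FD/(πd³) = 8·724·72.0/(π·7.2³) = 417024/1172.6 = 355.64 MPa
τ_max = K·τ₀ = 1.1448 × 355.64 = 407.15 MPa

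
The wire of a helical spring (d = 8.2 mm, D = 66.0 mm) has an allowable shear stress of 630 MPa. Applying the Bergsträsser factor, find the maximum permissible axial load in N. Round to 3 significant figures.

C = D/d = 66.0/8.2 = 8.0488
K_B = (4C+2)/(4C−3) = 34.195/29.195 = 1.1713
τ_max = K·8FD/(πd³) → F_max = τ_allow·πd³/(8DK)
F_max = 630·π·8.2³/(8·66.0·1.1713) = 1.0913e+06/618.43 = 1764.6 N

1760 N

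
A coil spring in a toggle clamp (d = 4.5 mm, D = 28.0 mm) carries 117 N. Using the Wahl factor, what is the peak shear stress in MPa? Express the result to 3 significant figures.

114 MPa

Spring index C = D/d = 28.0/4.5 = 6.2222
K_W = (4C−1)/(4C−4) + 0.615/C = 23.889/20.889 + 0.0988 = 1.2425
τ₀ = 8FD/(πd³) = 8·117·28.0/(π·4.5³) = 26208/286.28 = 91.547 MPa
τ_max = K·τ₀ = 1.2425 × 91.547 = 113.74 MPa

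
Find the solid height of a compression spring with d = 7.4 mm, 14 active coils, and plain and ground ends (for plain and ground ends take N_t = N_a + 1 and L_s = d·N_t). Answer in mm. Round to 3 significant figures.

111 mm

plain and ground ends: N_t = N_a + 1 = 14 + 1 = 15
L_s = d·N_t = 7.4 × 15 = 111 mm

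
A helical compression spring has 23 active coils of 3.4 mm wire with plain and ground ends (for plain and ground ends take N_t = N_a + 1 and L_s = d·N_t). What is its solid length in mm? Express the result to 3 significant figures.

plain and ground ends: N_t = N_a + 1 = 23 + 1 = 24
L_s = d·N_t = 3.4 × 24 = 81.6 mm

81.6 mm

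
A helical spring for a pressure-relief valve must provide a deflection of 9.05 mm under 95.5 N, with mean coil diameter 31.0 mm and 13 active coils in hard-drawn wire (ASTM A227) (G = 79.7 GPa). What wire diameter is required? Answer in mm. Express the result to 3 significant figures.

4.50 mm

Required rate k = F/δ = 95.5/9.05 = 10.552 N/mm
d = (8D³N_a·k / G)^(1/4) = (8·31.0³·13·10.552 / (79.7×10³))^0.25
  = (410.22)^0.25 = 4.5004 mm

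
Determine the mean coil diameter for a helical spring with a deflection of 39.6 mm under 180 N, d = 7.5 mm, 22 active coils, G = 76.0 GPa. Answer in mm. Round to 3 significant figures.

67.0 mm

Required rate k = F/δ = 180/39.6 = 4.5455 N/mm
D = (Gd⁴/(8N_a·k))^(1/3) = (76.0×10³·7.5⁴/(8·22·4.5455))^(1/3)
  = (300586)^(1/3) = 66.9868 mm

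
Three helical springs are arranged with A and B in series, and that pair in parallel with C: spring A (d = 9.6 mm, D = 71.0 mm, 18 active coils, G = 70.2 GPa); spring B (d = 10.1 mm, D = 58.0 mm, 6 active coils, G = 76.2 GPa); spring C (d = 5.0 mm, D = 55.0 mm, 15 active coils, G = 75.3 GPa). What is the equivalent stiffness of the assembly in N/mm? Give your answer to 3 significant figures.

k_A = Gd⁴/(8D³N_a) = (70.2×10³)(9.6⁴)/(8·71.0³·18) = 11.569 N/mm
k_B = Gd⁴/(8D³N_a) = (76.2×10³)(10.1⁴)/(8·58.0³·6) = 84.667 N/mm
k_C = Gd⁴/(8D³N_a) = (75.3×10³)(5.0⁴)/(8·55.0³·15) = 2.3573 N/mm
Springs A,B series: k_AB = 1/(1/11.569+1/84.667) = 10.178 N/mm; parallel with C: k_eq = 10.178+2.3573 = 12.535 N/mm

12.5 N/mm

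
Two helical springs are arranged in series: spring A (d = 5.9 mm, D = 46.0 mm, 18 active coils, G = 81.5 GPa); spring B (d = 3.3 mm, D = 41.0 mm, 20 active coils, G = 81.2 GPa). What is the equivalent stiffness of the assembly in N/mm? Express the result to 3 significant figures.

0.777 N/mm

k_A = Gd⁴/(8D³N_a) = (81.5×10³)(5.9⁴)/(8·46.0³·18) = 7.0458 N/mm
k_B = Gd⁴/(8D³N_a) = (81.2×10³)(3.3⁴)/(8·41.0³·20) = 0.87325 N/mm
Series: 1/k_eq = 1/7.0458 + 1/0.87325 = 1.2871; k_eq = 0.77696 N/mm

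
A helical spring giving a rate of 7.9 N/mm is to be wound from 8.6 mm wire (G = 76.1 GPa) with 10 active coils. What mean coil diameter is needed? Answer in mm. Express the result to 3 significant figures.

D = (Gd⁴/(8N_a·k))^(1/3) = (76.1×10³·8.6⁴/(8·10·7.9))^(1/3)
  = (658660)^(1/3) = 87.0069 mm

87.0 mm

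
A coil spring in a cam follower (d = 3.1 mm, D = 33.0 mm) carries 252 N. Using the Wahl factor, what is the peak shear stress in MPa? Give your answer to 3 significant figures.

807 MPa

Spring index C = D/d = 33.0/3.1 = 10.6452
K_W = (4C−1)/(4C−4) + 0.615/C = 41.581/38.581 + 0.0578 = 1.1355
τ₀ = 8FD/(πd³) = 8·252·33.0/(π·3.1³) = 66528/93.591 = 710.84 MPa
τ_max = K·τ₀ = 1.1355 × 710.84 = 807.18 MPa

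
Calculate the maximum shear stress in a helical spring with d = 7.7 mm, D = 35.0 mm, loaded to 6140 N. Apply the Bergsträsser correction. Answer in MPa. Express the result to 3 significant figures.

1590 MPa

Spring index C = D/d = 35.0/7.7 = 4.5455
K_B = (4C+2)/(4C−3) = 20.182/15.182 = 1.3293
τ₀ = 8FD/(πd³) = 8·6140·35.0/(π·7.7³) = 1.7192e+06/1434.2 = 1198.7 MPa
τ_max = K·τ₀ = 1.3293 × 1198.7 = 1593.5 MPa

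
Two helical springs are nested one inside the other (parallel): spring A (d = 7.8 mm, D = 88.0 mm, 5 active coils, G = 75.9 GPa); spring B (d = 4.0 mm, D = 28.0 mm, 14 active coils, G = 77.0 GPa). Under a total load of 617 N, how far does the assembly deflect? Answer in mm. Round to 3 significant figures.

k_A = Gd⁴/(8D³N_a) = (75.9×10³)(7.8⁴)/(8·88.0³·5) = 10.307 N/mm
k_B = Gd⁴/(8D³N_a) = (77.0×10³)(4.0⁴)/(8·28.0³·14) = 8.0175 N/mm
Parallel: k_eq = 10.307 + 8.0175 = 18.324 N/mm
δ = F/k_eq = 617/18.324 = 33.672 mm

33.7 mm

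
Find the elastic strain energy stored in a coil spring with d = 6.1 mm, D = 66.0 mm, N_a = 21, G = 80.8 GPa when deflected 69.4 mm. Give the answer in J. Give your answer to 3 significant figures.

5.58 J

k = Gd⁴/(8D³N_a) = (80.8×10³)(6.1⁴)/(8·66.0³·21) = 2.3163 N/mm
U = ½kδ² = 0.5 × 2.3163 × 69.4² = 5578 N·mm = 5.578 J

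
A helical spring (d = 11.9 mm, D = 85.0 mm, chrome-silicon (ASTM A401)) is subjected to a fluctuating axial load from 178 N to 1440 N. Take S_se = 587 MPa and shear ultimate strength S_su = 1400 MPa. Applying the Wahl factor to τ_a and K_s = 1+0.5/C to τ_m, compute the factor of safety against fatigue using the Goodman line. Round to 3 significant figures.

C = D/d = 85.0/11.9 = 7.1429; K_W = (4C−1)/(4C−4)+0.615/C = 1.2082; K_s = 1+0.5/C = 1.0700
F_a = (F_max−F_min)/2 = 631 N; F_m = (F_max+F_min)/2 = 809 N
τ_a = K_W·8F_aD/(πd³) = 1.2082 × 81.049 = 97.923 MPa
τ_m = K_s·8F_mD/(πd³) = 1.0700 × 103.91 = 111.19 MPa
Goodman: 1/n_f = τ_a/S_se + τ_m/S_su = 97.923/587 + 111.19/1400 = 0.16682 + 0.07942 = 0.24624
n_f = 1/0.24624 = 4.061

4.06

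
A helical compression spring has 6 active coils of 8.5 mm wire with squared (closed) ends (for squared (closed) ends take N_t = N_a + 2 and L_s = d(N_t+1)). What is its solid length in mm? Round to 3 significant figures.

76.5 mm

squared (closed) ends: N_t = N_a + 2 = 6 + 2 = 8
L_s = d·(N_t+1) = 8.5 × 9 = 76.5 mm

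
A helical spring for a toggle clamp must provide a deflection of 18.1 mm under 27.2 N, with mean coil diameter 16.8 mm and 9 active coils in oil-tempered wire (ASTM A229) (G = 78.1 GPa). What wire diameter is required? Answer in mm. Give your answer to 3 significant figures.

Required rate k = F/δ = 27.2/18.1 = 1.5028 N/mm
d = (8D³N_a·k / G)^(1/4) = (8·16.8³·9·1.5028 / (78.1×10³))^0.25
  = (6.569)^0.25 = 1.6009 mm

1.60 mm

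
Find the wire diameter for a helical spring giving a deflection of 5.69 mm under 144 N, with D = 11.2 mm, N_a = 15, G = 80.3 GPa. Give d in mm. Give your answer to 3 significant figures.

Required rate k = F/δ = 144/5.69 = 25.308 N/mm
d = (8D³N_a·k / G)^(1/4) = (8·11.2³·15·25.308 / (80.3×10³))^0.25
  = (53.134)^0.25 = 2.6999 mm

2.70 mm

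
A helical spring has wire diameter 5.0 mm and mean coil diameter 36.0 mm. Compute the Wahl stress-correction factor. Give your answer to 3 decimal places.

C = D/d = 36.0/5.0 = 7.2000
K_W = (4C−1)/(4C−4) + 0.615/C = 27.800/24.800 + 0.0854 = 1.2064

1.206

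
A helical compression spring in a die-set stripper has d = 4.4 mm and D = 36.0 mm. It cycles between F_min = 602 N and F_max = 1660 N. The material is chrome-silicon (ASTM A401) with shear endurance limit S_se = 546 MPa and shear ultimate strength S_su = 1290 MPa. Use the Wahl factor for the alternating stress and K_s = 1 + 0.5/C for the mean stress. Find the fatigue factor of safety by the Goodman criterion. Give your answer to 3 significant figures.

0.448

C = D/d = 36.0/4.4 = 8.1818; K_W = (4C−1)/(4C−4)+0.615/C = 1.1796; K_s = 1+0.5/C = 1.0611
F_a = (F_max−F_min)/2 = 529 N; F_m = (F_max+F_min)/2 = 1131 N
τ_a = K_W·8F_aD/(πd³) = 1.1796 × 569.3 = 671.54 MPa
τ_m = K_s·8F_mD/(πd³) = 1.0611 × 1217.2 = 1291.5 MPa
Goodman: 1/n_f = τ_a/S_se + τ_m/S_su = 671.54/546 + 1291.5/1290 = 1.22993 + 1.00119 = 2.2311
n_f = 1/2.2311 = 0.4482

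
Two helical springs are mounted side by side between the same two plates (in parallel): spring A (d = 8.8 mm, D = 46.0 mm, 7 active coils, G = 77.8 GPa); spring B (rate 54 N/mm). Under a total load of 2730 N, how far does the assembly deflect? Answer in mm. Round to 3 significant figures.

19.6 mm

k_A = Gd⁴/(8D³N_a) = (77.8×10³)(8.8⁴)/(8·46.0³·7) = 85.595 N/mm
Parallel: k_eq = 85.595 + 54 = 139.6 N/mm
δ = F/k_eq = 2730/139.6 = 19.557 mm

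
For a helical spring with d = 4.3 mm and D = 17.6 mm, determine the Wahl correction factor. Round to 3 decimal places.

C = D/d = 17.6/4.3 = 4.0930
K_W = (4C−1)/(4C−4) + 0.615/C = 15.372/12.372 + 0.1503 = 1.3927

1.393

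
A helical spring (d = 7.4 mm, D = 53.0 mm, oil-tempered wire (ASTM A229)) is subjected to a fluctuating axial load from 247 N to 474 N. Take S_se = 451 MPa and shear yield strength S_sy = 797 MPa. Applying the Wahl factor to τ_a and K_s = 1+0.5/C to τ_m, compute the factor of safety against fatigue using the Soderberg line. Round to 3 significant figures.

3.81

C = D/d = 53.0/7.4 = 7.1622; K_W = (4C−1)/(4C−4)+0.615/C = 1.2076; K_s = 1+0.5/C = 1.0698
F_a = (F_max−F_min)/2 = 113.5 N; F_m = (F_max+F_min)/2 = 360.5 N
τ_a = K_W·8F_aD/(πd³) = 1.2076 × 37.802 = 45.649 MPa
τ_m = K_s·8F_mD/(πd³) = 1.0698 × 120.07 = 128.45 MPa
Soderberg: 1/n_f = τ_a/S_se + τ_m/S_sy = 45.649/451 + 128.45/797 = 0.10122 + 0.16117 = 0.26238
n_f = 1/0.26238 = 3.811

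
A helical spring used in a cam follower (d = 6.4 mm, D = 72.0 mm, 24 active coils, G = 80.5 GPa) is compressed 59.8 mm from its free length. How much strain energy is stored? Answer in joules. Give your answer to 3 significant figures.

3.37 J

k = Gd⁴/(8D³N_a) = (80.5×10³)(6.4⁴)/(8·72.0³·24) = 1.8846 N/mm
U = ½kδ² = 0.5 × 1.8846 × 59.8² = 3369.7 N·mm = 3.3697 J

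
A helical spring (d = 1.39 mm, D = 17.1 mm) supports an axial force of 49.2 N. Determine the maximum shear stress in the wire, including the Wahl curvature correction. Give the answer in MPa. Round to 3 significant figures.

Spring index C = D/d = 17.1/1.39 = 12.3022
K_W = (4C−1)/(4C−4) + 0.615/C = 48.209/45.209 + 0.0500 = 1.1164
τ₀ = 8FD/(πd³) = 8·49.2·17.1/(π·1.39³) = 6730.56/8.4371 = 797.73 MPa
τ_max = K·τ₀ = 1.1164 × 797.73 = 890.55 MPa

891 MPa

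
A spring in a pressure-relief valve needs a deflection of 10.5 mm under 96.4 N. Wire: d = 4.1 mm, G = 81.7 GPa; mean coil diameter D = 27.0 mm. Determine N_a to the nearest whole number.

16

Required rate k = F/δ = 96.4/10.5 = 9.181 N/mm
N_a = Gd⁴/(8D³k) = (81.7×10³ × 4.1⁴)/(8 × 27.0³ × 9.181)
    = 2.30865e+07 / 1.44567e+06 = 15.97 → 16 coils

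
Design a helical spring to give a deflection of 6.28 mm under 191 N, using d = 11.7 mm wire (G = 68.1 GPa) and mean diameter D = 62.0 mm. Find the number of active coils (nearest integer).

22

Required rate k = F/δ = 191/6.28 = 30.414 N/mm
N_a = Gd⁴/(8D³k) = (68.1×10³ × 11.7⁴)/(8 × 62.0³ × 30.414)
    = 1.27612e+09 / 5.79881e+07 = 22.01 → 22 coils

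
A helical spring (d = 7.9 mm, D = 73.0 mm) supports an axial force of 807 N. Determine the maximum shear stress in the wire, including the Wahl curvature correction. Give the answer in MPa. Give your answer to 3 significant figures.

Spring index C = D/d = 73.0/7.9 = 9.2405
K_W = (4C−1)/(4C−4) + 0.615/C = 35.962/32.962 + 0.0666 = 1.1576
τ₀ = 8FD/(πd³) = 8·807·73.0/(π·7.9³) = 471288/1548.9 = 304.27 MPa
τ_max = K·τ₀ = 1.1576 × 304.27 = 352.21 MPa

352 MPa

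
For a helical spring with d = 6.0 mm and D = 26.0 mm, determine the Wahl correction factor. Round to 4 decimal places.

1.3669

C = D/d = 26.0/6.0 = 4.3333
K_W = (4C−1)/(4C−4) + 0.615/C = 16.333/13.333 + 0.1419 = 1.3669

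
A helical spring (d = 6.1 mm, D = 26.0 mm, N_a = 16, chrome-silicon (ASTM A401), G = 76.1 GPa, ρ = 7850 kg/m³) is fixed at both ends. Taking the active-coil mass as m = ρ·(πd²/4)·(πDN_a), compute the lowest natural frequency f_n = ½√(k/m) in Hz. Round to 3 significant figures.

198 Hz

k = Gd⁴/(8D³N_a) = (76.1×10³)(6.1⁴)/(8·26.0³·16) = 46.835 N/mm = 46835 N/m
Wire length L = πDN_a = π·26.0·16 = 1306.9 mm
m = ρ·(πd²/4)·L = 7850 × 29.225×10⁻⁶ m² × 1.3069 m = 0.29982 kg
f_n = ½√(k/m) = 0.5·√(46835/0.29982) = 0.5·√(1.5621e+05) = 197.62 Hz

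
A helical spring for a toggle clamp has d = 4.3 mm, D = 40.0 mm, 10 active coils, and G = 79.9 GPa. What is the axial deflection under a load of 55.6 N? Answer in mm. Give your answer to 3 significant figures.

k = Gd⁴/(8D³N_a) = (79.9×10³)(4.3⁴)/(8·40.0³·10) = 5.3352 N/mm
δ = F/k = 55.6 / 5.3352 = 10.421 mm

10.4 mm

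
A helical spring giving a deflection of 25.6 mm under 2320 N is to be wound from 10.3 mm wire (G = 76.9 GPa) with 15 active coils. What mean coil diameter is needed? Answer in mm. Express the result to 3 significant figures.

43.0 mm

Required rate k = F/δ = 2320/25.6 = 90.625 N/mm
D = (Gd⁴/(8N_a·k))^(1/3) = (76.9×10³·10.3⁴/(8·15·90.625))^(1/3)
  = (79587.7)^(1/3) = 43.0145 mm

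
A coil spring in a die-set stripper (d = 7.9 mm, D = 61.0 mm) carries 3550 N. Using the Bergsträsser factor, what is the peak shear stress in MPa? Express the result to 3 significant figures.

1320 MPa

Spring index C = D/d = 61.0/7.9 = 7.7215
K_B = (4C+2)/(4C−3) = 32.886/27.886 = 1.1793
τ₀ = 8FD/(πd³) = 8·3550·61.0/(π·7.9³) = 1.7324e+06/1548.9 = 1118.5 MPa
τ_max = K·τ₀ = 1.1793 × 1118.5 = 1319 MPa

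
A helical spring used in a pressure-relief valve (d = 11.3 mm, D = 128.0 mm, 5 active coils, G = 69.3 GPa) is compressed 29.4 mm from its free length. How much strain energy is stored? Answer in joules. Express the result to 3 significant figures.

5.82 J

k = Gd⁴/(8D³N_a) = (69.3×10³)(11.3⁴)/(8·128.0³·5) = 13.47 N/mm
U = ½kδ² = 0.5 × 13.47 × 29.4² = 5821.3 N·mm = 5.8213 J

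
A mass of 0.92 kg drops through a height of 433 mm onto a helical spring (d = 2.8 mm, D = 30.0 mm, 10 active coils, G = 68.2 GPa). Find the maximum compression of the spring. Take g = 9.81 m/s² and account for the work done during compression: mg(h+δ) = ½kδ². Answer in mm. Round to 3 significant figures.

68.3 mm

k = Gd⁴/(8D³N_a) = (68.2×10³)(2.8⁴)/(8·30.0³·10) = 1.9407 N/mm
W = mg = 0.92 × 9.81 = 9.0252 N
½kδ² − Wδ − Wh = 0 → δ = (W + √(W² + 2kWh))/k
δ = (9.0252 + √(81.454 + 15168.3))/1.9407 = (9.0252 + 123.49)/1.9407 = 68.281 mm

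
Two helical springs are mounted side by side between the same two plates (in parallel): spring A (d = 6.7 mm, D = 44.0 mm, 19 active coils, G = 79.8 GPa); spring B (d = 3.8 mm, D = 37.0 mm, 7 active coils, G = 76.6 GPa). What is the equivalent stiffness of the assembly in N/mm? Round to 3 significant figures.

18.1 N/mm

k_A = Gd⁴/(8D³N_a) = (79.8×10³)(6.7⁴)/(8·44.0³·19) = 12.419 N/mm
k_B = Gd⁴/(8D³N_a) = (76.6×10³)(3.8⁴)/(8·37.0³·7) = 5.6308 N/mm
Parallel: k_eq = 12.419 + 5.6308 = 18.05 N/mm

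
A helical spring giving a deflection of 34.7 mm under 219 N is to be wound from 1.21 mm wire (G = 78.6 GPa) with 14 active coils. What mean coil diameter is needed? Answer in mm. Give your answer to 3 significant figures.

Required rate k = F/δ = 219/34.7 = 6.3112 N/mm
D = (Gd⁴/(8N_a·k))^(1/3) = (78.6×10³·1.21⁴/(8·14·6.3112))^(1/3)
  = (238.359)^(1/3) = 6.2003 mm

6.20 mm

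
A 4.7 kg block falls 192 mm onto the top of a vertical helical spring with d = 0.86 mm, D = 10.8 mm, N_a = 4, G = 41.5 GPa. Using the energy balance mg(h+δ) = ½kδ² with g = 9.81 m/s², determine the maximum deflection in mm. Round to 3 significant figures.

277 mm

k = Gd⁴/(8D³N_a) = (41.5×10³)(0.86⁴)/(8·10.8³·4) = 0.56315 N/mm
W = mg = 4.7 × 9.81 = 46.107 N
½kδ² − Wδ − Wh = 0 → δ = (W + √(W² + 2kWh))/k
δ = (46.107 + √(2125.9 + 9970.54))/0.56315 = (46.107 + 109.98)/0.56315 = 277.18 mm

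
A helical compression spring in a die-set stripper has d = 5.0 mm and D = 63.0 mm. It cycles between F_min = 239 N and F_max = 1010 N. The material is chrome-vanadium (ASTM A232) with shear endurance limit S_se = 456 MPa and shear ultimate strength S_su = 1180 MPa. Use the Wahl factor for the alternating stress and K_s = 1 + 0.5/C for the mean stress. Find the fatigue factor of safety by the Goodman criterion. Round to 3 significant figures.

C = D/d = 63.0/5.0 = 12.6000; K_W = (4C−1)/(4C−4)+0.615/C = 1.1135; K_s = 1+0.5/C = 1.0397
F_a = (F_max−F_min)/2 = 385.5 N; F_m = (F_max+F_min)/2 = 624.5 N
τ_a = K_W·8F_aD/(πd³) = 1.1135 × 494.76 = 550.9 MPa
τ_m = K_s·8F_mD/(πd³) = 1.0397 × 801.5 = 833.3 MPa
Goodman: 1/n_f = τ_a/S_se + τ_m/S_su = 550.9/456 + 833.3/1180 = 1.20811 + 0.70619 = 1.9143
n_f = 1/1.9143 = 0.5224

0.522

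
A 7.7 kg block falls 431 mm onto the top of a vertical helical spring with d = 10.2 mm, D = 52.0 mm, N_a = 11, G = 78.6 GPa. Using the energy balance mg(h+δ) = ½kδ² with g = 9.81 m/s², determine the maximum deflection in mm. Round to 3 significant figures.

k = Gd⁴/(8D³N_a) = (78.6×10³)(10.2⁴)/(8·52.0³·11) = 68.759 N/mm
W = mg = 7.7 × 9.81 = 75.537 N
½kδ² − Wδ − Wh = 0 → δ = (W + √(W² + 2kWh))/k
δ = (75.537 + √(5705.8 + 4.47711e+06))/68.759 = (75.537 + 2117.3)/68.759 = 31.891 mm

31.9 mm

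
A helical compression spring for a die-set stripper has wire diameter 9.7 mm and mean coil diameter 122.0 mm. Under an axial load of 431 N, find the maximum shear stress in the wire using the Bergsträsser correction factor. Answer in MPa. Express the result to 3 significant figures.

Spring index C = D/d = 122.0/9.7 = 12.5773
K_B = (4C+2)/(4C−3) = 52.309/47.309 = 1.1057
τ₀ = 8FD/(πd³) = 8·431·122.0/(π·9.7³) = 420656/2867.2 = 146.71 MPa
τ_max = K·τ₀ = 1.1057 × 146.71 = 162.22 MPa

162 MPa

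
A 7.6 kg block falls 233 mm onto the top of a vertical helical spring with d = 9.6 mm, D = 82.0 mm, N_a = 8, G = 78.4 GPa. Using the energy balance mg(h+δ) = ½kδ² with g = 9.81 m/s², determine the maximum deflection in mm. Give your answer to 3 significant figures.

47.0 mm

k = Gd⁴/(8D³N_a) = (78.4×10³)(9.6⁴)/(8·82.0³·8) = 18.87 N/mm
W = mg = 7.6 × 9.81 = 74.556 N
½kδ² − Wδ − Wh = 0 → δ = (W + √(W² + 2kWh))/k
δ = (74.556 + √(5558.6 + 655614))/18.87 = (74.556 + 813.12)/18.87 = 47.041 mm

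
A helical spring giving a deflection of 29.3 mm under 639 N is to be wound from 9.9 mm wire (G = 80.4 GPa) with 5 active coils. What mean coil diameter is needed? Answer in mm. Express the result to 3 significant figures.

Required rate k = F/δ = 639/29.3 = 21.809 N/mm
D = (Gd⁴/(8N_a·k))^(1/3) = (80.4×10³·9.9⁴/(8·5·21.809))^(1/3)
  = (885327)^(1/3) = 96.0214 mm

96.0 mm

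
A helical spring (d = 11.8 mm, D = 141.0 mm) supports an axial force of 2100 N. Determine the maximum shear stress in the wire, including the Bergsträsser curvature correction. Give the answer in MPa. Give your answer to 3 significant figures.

510 MPa

Spring index C = D/d = 141.0/11.8 = 11.9492
K_B = (4C+2)/(4C−3) = 49.797/44.797 = 1.1116
τ₀ = 8FD/(πd³) = 8·2100·141.0/(π·11.8³) = 2.3688e+06/5161.7 = 458.92 MPa
τ_max = K·τ₀ = 1.1116 × 458.92 = 510.14 MPa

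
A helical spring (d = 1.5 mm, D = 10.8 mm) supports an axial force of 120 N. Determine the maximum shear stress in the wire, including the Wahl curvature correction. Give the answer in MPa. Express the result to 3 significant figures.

1180 MPa

Spring index C = D/d = 10.8/1.5 = 7.2000
K_W = (4C−1)/(4C−4) + 0.615/C = 27.800/24.800 + 0.0854 = 1.2064
τ₀ = 8FD/(πd³) = 8·120·10.8/(π·1.5³) = 10368/10.603 = 977.85 MPa
τ_max = K·τ₀ = 1.2064 × 977.85 = 1179.7 MPa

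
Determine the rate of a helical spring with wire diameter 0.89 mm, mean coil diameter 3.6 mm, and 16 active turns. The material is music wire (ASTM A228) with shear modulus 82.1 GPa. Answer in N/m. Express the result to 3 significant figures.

k = Gd⁴/(8D³N_a) = (82.1×10³ × 0.89⁴) / (8 × 3.6³ × 16)
  = 51511.4 / 5971.97 = 8.6255 N/mm = 8625.5 N/m

8630 N/m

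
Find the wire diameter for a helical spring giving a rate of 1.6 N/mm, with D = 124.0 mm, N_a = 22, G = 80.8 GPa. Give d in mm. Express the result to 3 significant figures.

9.03 mm

d = (8D³N_a·k / G)^(1/4) = (8·124.0³·22·1.6 / (80.8×10³))^0.25
  = (6644.9)^0.25 = 9.0286 mm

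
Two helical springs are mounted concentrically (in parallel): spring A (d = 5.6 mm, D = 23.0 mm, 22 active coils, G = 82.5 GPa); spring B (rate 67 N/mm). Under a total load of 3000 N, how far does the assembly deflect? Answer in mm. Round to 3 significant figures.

28.6 mm

k_A = Gd⁴/(8D³N_a) = (82.5×10³)(5.6⁴)/(8·23.0³·22) = 37.889 N/mm
Parallel: k_eq = 37.889 + 67 = 104.89 N/mm
δ = F/k_eq = 3000/104.89 = 28.602 mm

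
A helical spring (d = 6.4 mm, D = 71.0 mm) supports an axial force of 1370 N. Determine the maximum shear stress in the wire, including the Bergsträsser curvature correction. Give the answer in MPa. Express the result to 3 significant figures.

Spring index C = D/d = 71.0/6.4 = 11.0938
K_B = (4C+2)/(4C−3) = 46.375/41.375 = 1.1208
τ₀ = 8FD/(πd³) = 8·1370·71.0/(π·6.4³) = 778160/823.55 = 944.89 MPa
τ_max = K·τ₀ = 1.1208 × 944.89 = 1059.1 MPa

1060 MPa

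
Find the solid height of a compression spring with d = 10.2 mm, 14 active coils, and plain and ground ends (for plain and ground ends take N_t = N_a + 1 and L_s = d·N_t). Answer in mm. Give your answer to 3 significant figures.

plain and ground ends: N_t = N_a + 1 = 14 + 1 = 15
L_s = d·N_t = 10.2 × 15 = 153 mm

153 mm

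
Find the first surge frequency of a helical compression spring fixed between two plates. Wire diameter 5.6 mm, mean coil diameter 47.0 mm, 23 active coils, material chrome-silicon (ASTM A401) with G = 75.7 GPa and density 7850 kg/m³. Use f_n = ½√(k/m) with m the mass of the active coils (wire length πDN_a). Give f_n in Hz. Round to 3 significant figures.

38.5 Hz

k = Gd⁴/(8D³N_a) = (75.7×10³)(5.6⁴)/(8·47.0³·23) = 3.8971 N/mm = 3897.1 N/m
Wire length L = πDN_a = π·47.0·23 = 3396.1 mm
m = ρ·(πd²/4)·L = 7850 × 24.63×10⁻⁶ m² × 3.3961 m = 0.65662 kg
f_n = ½√(k/m) = 0.5·√(3897.1/0.65662) = 0.5·√(5935.1) = 38.52 Hz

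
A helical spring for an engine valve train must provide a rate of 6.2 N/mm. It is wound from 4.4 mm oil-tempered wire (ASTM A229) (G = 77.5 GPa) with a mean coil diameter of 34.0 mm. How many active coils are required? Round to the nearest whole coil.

15

N_a = Gd⁴/(8D³k) = (77.5×10³ × 4.4⁴)/(8 × 34.0³ × 6.2)
    = 2.90477e+07 / 1.94948e+06 = 14.9 → 15 coils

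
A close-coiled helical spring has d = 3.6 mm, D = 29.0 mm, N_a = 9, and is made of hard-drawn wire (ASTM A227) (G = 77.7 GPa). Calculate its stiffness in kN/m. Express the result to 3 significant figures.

k = Gd⁴/(8D³N_a) = (77.7×10³ × 3.6⁴) / (8 × 29.0³ × 9)
  = 1.30506e+07 / 1.75601e+06 = 7.432 N/mm

7.43 kN/m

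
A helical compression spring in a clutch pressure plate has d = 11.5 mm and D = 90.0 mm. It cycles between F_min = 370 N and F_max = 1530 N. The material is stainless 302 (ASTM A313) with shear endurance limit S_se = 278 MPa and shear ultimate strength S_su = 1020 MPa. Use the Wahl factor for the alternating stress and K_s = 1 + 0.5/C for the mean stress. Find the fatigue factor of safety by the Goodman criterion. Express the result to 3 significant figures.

C = D/d = 90.0/11.5 = 7.8261; K_W = (4C−1)/(4C−4)+0.615/C = 1.1885; K_s = 1+0.5/C = 1.0639
F_a = (F_max−F_min)/2 = 580 N; F_m = (F_max+F_min)/2 = 950 N
τ_a = K_W·8F_aD/(πd³) = 1.1885 × 87.401 = 103.87 MPa
τ_m = K_s·8F_mD/(πd³) = 1.0639 × 143.16 = 152.3 MPa
Goodman: 1/n_f = τ_a/S_se + τ_m/S_su = 103.87/278 + 152.3/1020 = 0.37364 + 0.14932 = 0.52296
n_f = 1/0.52296 = 1.912

1.91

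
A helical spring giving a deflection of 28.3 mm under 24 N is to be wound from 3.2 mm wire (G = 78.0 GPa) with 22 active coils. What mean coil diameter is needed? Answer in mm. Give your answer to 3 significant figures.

Required rate k = F/δ = 24/28.3 = 0.84806 N/mm
D = (Gd⁴/(8N_a·k))^(1/3) = (78.0×10³·3.2⁴/(8·22·0.84806))^(1/3)
  = (54797)^(1/3) = 37.9827 mm

38.0 mm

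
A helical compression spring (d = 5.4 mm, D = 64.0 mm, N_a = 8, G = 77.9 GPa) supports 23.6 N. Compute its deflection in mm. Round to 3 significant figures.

5.98 mm

k = Gd⁴/(8D³N_a) = (77.9×10³)(5.4⁴)/(8·64.0³·8) = 3.9481 N/mm
δ = F/k = 23.6 / 3.9481 = 5.9775 mm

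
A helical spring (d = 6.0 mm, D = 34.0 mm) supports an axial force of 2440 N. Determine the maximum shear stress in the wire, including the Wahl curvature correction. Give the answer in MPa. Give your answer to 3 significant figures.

Spring index C = D/d = 34.0/6.0 = 5.6667
K_W = (4C−1)/(4C−4) + 0.615/C = 21.667/18.667 + 0.1085 = 1.2692
τ₀ = 8FD/(πd³) = 8·2440·34.0/(π·6.0³) = 663680/678.58 = 978.04 MPa
τ_max = K·τ₀ = 1.2692 × 978.04 = 1241.4 MPa

1240 MPa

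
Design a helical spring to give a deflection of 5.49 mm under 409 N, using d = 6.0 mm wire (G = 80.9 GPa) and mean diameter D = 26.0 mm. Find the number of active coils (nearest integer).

10

Required rate k = F/δ = 409/5.49 = 74.499 N/mm
N_a = Gd⁴/(8D³k) = (80.9×10³ × 6.0⁴)/(8 × 26.0³ × 74.499)
    = 1.04846e+08 / 1.04752e+07 = 10.01 → 10 coils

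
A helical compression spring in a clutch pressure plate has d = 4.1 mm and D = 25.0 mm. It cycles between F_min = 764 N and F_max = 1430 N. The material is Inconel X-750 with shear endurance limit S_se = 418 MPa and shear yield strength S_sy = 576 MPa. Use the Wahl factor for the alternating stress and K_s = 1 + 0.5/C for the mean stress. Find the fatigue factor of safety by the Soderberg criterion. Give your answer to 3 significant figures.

0.354

C = D/d = 25.0/4.1 = 6.0976; K_W = (4C−1)/(4C−4)+0.615/C = 1.2480; K_s = 1+0.5/C = 1.0820
F_a = (F_max−F_min)/2 = 333 N; F_m = (F_max+F_min)/2 = 1097 N
τ_a = K_W·8F_aD/(πd³) = 1.2480 × 307.59 = 383.87 MPa
τ_m = K_s·8F_mD/(πd³) = 1.0820 × 1013.3 = 1096.4 MPa
Soderberg: 1/n_f = τ_a/S_se + τ_m/S_sy = 383.87/418 + 1096.4/576 = 0.91835 + 1.90344 = 2.8218
n_f = 1/2.8218 = 0.3544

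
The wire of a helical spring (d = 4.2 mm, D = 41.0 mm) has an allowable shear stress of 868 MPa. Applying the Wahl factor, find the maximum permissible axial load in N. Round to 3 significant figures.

536 N

C = D/d = 41.0/4.2 = 9.7619
K_W = (4C−1)/(4C−4) + 0.615/C = 38.048/35.048 + 0.0630 = 1.1486
τ_max = K·8FD/(πd³) → F_max = τ_allow·πd³/(8DK)
F_max = 868·π·4.2³/(8·41.0·1.1486) = 2.0203e+05/376.74 = 536.26 N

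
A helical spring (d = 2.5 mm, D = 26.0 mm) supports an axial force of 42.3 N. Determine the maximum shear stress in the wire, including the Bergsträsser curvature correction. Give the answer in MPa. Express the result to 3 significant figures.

202 MPa

Spring index C = D/d = 26.0/2.5 = 10.4000
K_B = (4C+2)/(4C−3) = 43.600/38.600 = 1.1295
τ₀ = 8FD/(πd³) = 8·42.3·26.0/(π·2.5³) = 8798.4/49.087 = 179.24 MPa
τ_max = K·τ₀ = 1.1295 × 179.24 = 202.46 MPa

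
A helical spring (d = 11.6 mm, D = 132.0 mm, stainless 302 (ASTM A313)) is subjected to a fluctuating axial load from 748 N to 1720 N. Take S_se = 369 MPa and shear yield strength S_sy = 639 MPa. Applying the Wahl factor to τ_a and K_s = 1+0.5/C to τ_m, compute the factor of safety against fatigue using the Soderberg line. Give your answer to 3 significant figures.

1.33

C = D/d = 132.0/11.6 = 11.3793; K_W = (4C−1)/(4C−4)+0.615/C = 1.1263; K_s = 1+0.5/C = 1.0439
F_a = (F_max−F_min)/2 = 486 N; F_m = (F_max+F_min)/2 = 1234 N
τ_a = K_W·8F_aD/(πd³) = 1.1263 × 104.66 = 117.88 MPa
τ_m = K_s·8F_mD/(πd³) = 1.0439 × 265.74 = 277.42 MPa
Soderberg: 1/n_f = τ_a/S_se + τ_m/S_sy = 117.88/369 + 277.42/639 = 0.31945 + 0.43414 = 0.75359
n_f = 1/0.75359 = 1.327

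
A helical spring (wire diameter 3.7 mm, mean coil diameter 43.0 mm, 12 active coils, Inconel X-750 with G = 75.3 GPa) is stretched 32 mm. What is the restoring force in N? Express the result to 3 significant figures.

59.2 N

k = Gd⁴/(8D³N_a) = (75.3×10³)(3.7⁴)/(8·43.0³·12) = 1.849 N/mm
F = k·δ = 1.849 × 32 = 59.166 N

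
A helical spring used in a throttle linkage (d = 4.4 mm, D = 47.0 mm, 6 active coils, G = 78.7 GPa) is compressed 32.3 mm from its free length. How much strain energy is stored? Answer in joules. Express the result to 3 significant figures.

3.09 J

k = Gd⁴/(8D³N_a) = (78.7×10³)(4.4⁴)/(8·47.0³·6) = 5.919 N/mm
U = ½kδ² = 0.5 × 5.919 × 32.3² = 3087.6 N·mm = 3.0876 J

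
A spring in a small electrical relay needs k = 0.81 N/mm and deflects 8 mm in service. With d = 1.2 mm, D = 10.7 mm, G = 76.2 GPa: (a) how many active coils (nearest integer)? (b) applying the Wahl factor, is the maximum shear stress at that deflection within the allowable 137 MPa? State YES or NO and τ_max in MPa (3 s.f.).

N_a = Gd⁴/(8D³k) = (76.2×10³)(1.2⁴)/(8·10.7³·0.81) = 19.9 → N_a = 20
Actual rate k = Gd⁴/(8D³·20) = 0.80614 N/mm
Working load F = kδ = 0.80614·8 = 6.4491 N
C = 10.7/1.2 = 8.9167; K_W = (4C−1)/(4C−4)+0.615/C = 1.1637
τ_max = K_W·8FD/(πd³) = 1.1637·101.69 = 118.34 MPa
τ_max ≤ 137 MPa → acceptable

(a) 20 coils; (b) YES, τ_max = 118 MPa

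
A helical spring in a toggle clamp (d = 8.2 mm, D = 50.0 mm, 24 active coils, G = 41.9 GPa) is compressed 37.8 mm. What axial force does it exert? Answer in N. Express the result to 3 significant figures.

298 N

k = Gd⁴/(8D³N_a) = (41.9×10³)(8.2⁴)/(8·50.0³·24) = 7.8933 N/mm
F = k·δ = 7.8933 × 37.8 = 298.37 N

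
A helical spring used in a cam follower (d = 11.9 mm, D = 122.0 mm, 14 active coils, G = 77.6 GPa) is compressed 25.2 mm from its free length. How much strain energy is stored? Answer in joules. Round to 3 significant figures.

k = Gd⁴/(8D³N_a) = (77.6×10³)(11.9⁴)/(8·122.0³·14) = 7.6516 N/mm
U = ½kδ² = 0.5 × 7.6516 × 25.2² = 2429.5 N·mm = 2.4295 J

2.43 J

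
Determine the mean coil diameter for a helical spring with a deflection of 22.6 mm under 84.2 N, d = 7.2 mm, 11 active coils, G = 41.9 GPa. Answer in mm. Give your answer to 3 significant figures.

Required rate k = F/δ = 84.2/22.6 = 3.7257 N/mm
D = (Gd⁴/(8N_a·k))^(1/3) = (41.9×10³·7.2⁴/(8·11·3.7257))^(1/3)
  = (343445)^(1/3) = 70.0303 mm

70.0 mm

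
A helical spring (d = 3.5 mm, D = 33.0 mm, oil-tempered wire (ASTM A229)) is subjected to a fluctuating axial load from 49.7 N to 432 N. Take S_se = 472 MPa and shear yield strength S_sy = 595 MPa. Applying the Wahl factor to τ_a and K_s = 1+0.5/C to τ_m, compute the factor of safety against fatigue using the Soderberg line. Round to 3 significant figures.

0.571

C = D/d = 33.0/3.5 = 9.4286; K_W = (4C−1)/(4C−4)+0.615/C = 1.1542; K_s = 1+0.5/C = 1.0530
F_a = (F_max−F_min)/2 = 191.15 N; F_m = (F_max+F_min)/2 = 240.85 N
τ_a = K_W·8F_aD/(πd³) = 1.1542 × 374.65 = 432.42 MPa
τ_m = K_s·8F_mD/(πd³) = 1.0530 × 472.06 = 497.09 MPa
Soderberg: 1/n_f = τ_a/S_se + τ_m/S_sy = 432.42/472 + 497.09/595 = 0.91615 + 0.83545 = 1.7516
n_f = 1/1.7516 = 0.5709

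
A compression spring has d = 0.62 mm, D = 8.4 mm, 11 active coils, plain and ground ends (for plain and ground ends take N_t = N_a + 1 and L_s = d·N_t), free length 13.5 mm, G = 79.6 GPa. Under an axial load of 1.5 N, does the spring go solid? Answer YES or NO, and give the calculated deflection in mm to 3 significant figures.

k = Gd⁴/(8D³N_a) = (79.6×10³)(0.62⁴)/(8·8.4³·11) = 0.22551 N/mm
N_t = 12; L_s = 0.62·12 = 7.44 mm; δ_solid = L₀ − L_s = 13.5 − 7.44 = 6.06 mm
δ = F/k = 1.5/0.22551 = 6.6517 mm
δ ≥ δ_solid → spring goes solid

YES, δ = 6.65 mm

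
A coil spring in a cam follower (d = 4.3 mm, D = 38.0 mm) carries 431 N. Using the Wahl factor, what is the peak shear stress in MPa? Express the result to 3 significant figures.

611 MPa

Spring index C = D/d = 38.0/4.3 = 8.8372
K_W = (4C−1)/(4C−4) + 0.615/C = 34.349/31.349 + 0.0696 = 1.1653
τ₀ = 8FD/(πd³) = 8·431·38.0/(π·4.3³) = 131024/249.78 = 524.56 MPa
τ_max = K·τ₀ = 1.1653 × 524.56 = 611.26 MPa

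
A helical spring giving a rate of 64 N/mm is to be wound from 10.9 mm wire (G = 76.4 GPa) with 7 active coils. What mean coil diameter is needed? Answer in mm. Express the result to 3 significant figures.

67.0 mm

D = (Gd⁴/(8N_a·k))^(1/3) = (76.4×10³·10.9⁴/(8·7·64))^(1/3)
  = (300906)^(1/3) = 67.0106 mm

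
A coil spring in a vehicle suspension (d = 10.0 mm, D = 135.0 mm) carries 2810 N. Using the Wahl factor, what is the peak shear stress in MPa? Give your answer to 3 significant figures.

1070 MPa

Spring index C = D/d = 135.0/10.0 = 13.5000
K_W = (4C−1)/(4C−4) + 0.615/C = 53.000/50.000 + 0.0456 = 1.1056
τ₀ = 8FD/(πd³) = 8·2810·135.0/(π·10.0³) = 3.0348e+06/3141.6 = 966.01 MPa
τ_max = K·τ₀ = 1.1056 × 966.01 = 1068 MPa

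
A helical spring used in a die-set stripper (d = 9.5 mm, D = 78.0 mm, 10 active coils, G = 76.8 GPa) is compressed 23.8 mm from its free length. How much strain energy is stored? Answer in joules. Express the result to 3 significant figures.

k = Gd⁴/(8D³N_a) = (76.8×10³)(9.5⁴)/(8·78.0³·10) = 16.477 N/mm
U = ½kδ² = 0.5 × 16.477 × 23.8² = 4666.7 N·mm = 4.6667 J

4.67 J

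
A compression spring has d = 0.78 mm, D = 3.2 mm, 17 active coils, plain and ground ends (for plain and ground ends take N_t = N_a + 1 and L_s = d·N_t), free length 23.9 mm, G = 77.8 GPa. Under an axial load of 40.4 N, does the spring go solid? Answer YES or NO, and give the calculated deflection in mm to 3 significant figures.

NO, δ = 6.25 mm

k = Gd⁴/(8D³N_a) = (77.8×10³)(0.78⁴)/(8·3.2³·17) = 6.462 N/mm
N_t = 18; L_s = 0.78·18 = 14.04 mm; δ_solid = L₀ − L_s = 23.9 − 14.04 = 9.86 mm
δ = F/k = 40.4/6.462 = 6.2519 mm
δ < δ_solid → spring does not go solid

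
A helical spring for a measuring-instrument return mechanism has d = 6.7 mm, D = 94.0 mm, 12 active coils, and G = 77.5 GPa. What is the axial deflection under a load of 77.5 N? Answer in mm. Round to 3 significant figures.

39.6 mm

k = Gd⁴/(8D³N_a) = (77.5×10³)(6.7⁴)/(8·94.0³·12) = 1.9586 N/mm
δ = F/k = 77.5 / 1.9586 = 39.569 mm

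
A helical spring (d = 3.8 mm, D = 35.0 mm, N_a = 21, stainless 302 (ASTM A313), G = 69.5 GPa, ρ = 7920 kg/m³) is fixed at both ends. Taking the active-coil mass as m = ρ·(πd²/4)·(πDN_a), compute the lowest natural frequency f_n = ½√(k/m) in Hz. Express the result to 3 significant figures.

k = Gd⁴/(8D³N_a) = (69.5×10³)(3.8⁴)/(8·35.0³·21) = 2.0119 N/mm = 2011.9 N/m
Wire length L = πDN_a = π·35.0·21 = 2309.1 mm
m = ρ·(πd²/4)·L = 7920 × 11.341×10⁻⁶ m² × 2.3091 m = 0.20741 kg
f_n = ½√(k/m) = 0.5·√(2011.9/0.20741) = 0.5·√(9700.3) = 49.245 Hz

49.2 Hz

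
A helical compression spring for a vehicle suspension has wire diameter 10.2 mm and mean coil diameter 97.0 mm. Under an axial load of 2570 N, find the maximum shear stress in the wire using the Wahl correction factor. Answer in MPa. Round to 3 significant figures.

Spring index C = D/d = 97.0/10.2 = 9.5098
K_W = (4C−1)/(4C−4) + 0.615/C = 37.039/34.039 + 0.0647 = 1.1528
τ₀ = 8FD/(πd³) = 8·2570·97.0/(π·10.2³) = 1.99432e+06/3333.9 = 598.2 MPa
τ_max = K·τ₀ = 1.1528 × 598.2 = 689.6 MPa

690 MPa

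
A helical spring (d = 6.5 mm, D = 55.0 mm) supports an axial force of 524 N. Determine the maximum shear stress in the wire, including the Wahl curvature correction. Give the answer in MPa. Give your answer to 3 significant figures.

314 MPa

Spring index C = D/d = 55.0/6.5 = 8.4615
K_W = (4C−1)/(4C−4) + 0.615/C = 32.846/29.846 + 0.0727 = 1.1732
τ₀ = 8FD/(πd³) = 8·524·55.0/(π·6.5³) = 230560/862.76 = 267.24 MPa
τ_max = K·τ₀ = 1.1732 × 267.24 = 313.52 MPa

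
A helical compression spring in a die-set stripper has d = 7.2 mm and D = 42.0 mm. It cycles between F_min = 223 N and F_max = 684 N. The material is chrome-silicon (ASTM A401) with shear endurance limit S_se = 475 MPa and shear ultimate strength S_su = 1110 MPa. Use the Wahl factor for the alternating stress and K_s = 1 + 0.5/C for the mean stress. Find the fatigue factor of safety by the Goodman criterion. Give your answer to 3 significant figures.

3.31

C = D/d = 42.0/7.2 = 5.8333; K_W = (4C−1)/(4C−4)+0.615/C = 1.2606; K_s = 1+0.5/C = 1.0857
F_a = (F_max−F_min)/2 = 230.5 N; F_m = (F_max+F_min)/2 = 453.5 N
τ_a = K_W·8F_aD/(πd³) = 1.2606 × 66.048 = 83.261 MPa
τ_m = K_s·8F_mD/(πd³) = 1.0857 × 129.95 = 141.09 MPa
Goodman: 1/n_f = τ_a/S_se + τ_m/S_su = 83.261/475 + 141.09/1110 = 0.17529 + 0.12710 = 0.30239
n_f = 1/0.30239 = 3.307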